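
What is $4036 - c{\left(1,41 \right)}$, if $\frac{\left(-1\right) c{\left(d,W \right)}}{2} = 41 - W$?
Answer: $4036$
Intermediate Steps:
$c{\left(d,W \right)} = -82 + 2 W$ ($c{\left(d,W \right)} = - 2 \left(41 - W\right) = -82 + 2 W$)
$4036 - c{\left(1,41 \right)} = 4036 - \left(-82 + 2 \cdot 41\right) = 4036 - \left(-82 + 82\right) = 4036 - 0 = 4036 + 0 = 4036$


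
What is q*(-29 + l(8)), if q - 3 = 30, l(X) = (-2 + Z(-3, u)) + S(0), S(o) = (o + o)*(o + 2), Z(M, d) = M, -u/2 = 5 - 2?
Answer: -1122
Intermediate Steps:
u = -6 (u = -2*(5 - 2) = -2*3 = -6)
S(o) = 2*o*(2 + o) (S(o) = (2*o)*(2 + o) = 2*o*(2 + o))
l(X) = -5 (l(X) = (-2 - 3) + 2*0*(2 + 0) = -5 + 2*0*2 = -5 + 0 = -5)
q = 33 (q = 3 + 30 = 33)
q*(-29 + l(8)) = 33*(-29 - 5) = 33*(-34) = -1122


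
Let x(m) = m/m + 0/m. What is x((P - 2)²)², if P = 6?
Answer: 1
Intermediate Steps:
x(m) = 1 (x(m) = 1 + 0 = 1)
x((P - 2)²)² = 1² = 1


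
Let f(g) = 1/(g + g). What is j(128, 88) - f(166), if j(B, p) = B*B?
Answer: 5439487/332 ≈ 16384.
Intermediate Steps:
j(B, p) = B**2
f(g) = 1/(2*g)
j(128, 88) - f(166) = 128**2 - 1/(2*166) = 16384 - 1/(2*166) = 16384 - 1*1/332 = 16384 - 1/332 = 5439487/332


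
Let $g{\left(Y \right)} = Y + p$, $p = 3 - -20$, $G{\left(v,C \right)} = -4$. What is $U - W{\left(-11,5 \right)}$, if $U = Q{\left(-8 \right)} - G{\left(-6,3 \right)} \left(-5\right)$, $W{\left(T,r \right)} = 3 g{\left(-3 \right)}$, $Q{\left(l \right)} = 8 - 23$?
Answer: $-95$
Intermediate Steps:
$p = 23$ ($p = 3 + 20 = 23$)
$g{\left(Y \right)} = 23 + Y$ ($g{\left(Y \right)} = Y + 23 = 23 + Y$)
$Q{\left(l \right)} = -15$ ($Q{\left(l \right)} = 8 - 23 = -15$)
$W{\left(T,r \right)} = 60$ ($W{\left(T,r \right)} = 3 \left(23 - 3\right) = 3 \cdot 20 = 60$)
$U = -35$ ($U = -15 - \left(-4\right) \left(-5\right) = -15 - 20 = -35$)
$U - W{\left(-11,5 \right)} = -35 - 60 = -95$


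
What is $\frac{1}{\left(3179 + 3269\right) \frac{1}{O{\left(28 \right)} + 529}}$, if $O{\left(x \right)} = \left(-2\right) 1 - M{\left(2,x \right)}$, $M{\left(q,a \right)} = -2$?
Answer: $\frac{529}{6448} \approx 0.082041$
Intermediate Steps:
$O{\left(x \right)} = 0$ ($O{\left(x \right)} = \left(-2\right) 1 - -2 = -2 + 2 = 0$)
$\frac{1}{\left(3179 + 3269\right) \frac{1}{O{\left(28 \right)} + 529}} = \frac{1}{\left(3179 + 3269\right) \frac{1}{0 + 529}} = \frac{1}{6448 \cdot \frac{1}{529}} = \frac{1}{\frac{6448}{529}} = \frac{529}{6448}$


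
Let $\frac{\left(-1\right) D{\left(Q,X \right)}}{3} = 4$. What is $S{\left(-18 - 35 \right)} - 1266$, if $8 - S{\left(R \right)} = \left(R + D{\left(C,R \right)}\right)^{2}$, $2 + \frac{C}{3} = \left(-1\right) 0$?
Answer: $-5483$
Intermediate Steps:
$C = -6$ ($C = -6 + 3 \left(\left(-1\right) 0\right) = -6 + 3 \cdot 0 = -6 + 0 = -6$)
$D{\left(Q,X \right)} = -12$ ($D{\left(Q,X \right)} = \left(-3\right) 4 = -12$)
$S{\left(R \right)} = 8 - \left(-12 + R\right)^{2}$ ($S{\left(R \right)} = 8 - \left(R - 12\right)^{2} = 8 - \left(-12 + R\right)^{2}$)
$S{\left(-18 - 35 \right)} - 1266 = \left(8 - \left(-12 - 53\right)^{2}\right) - 1266 = \left(8 - \left(-65\right)^{2}\right) - 1266 = \left(8 - 4225\right) - 1266 = -4217 - 1266 = -5483$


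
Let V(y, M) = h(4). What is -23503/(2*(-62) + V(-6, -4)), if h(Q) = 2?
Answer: 23503/122 ≈ 192.65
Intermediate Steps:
V(y, M) = 2
-23503/(2*(-62) + V(-6, -4)) = -23503/(2*(-62) + 2) = -23503/(-124 + 2) = -23503/(-122) = -23503*(-1/122) = 23503/122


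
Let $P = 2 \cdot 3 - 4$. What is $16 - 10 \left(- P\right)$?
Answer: $36$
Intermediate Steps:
$P = 2$ ($P = 6 - 4 = 2$)
$16 - 10 \left(- P\right) = 16 - 10 \left(\left(-1\right) 2\right) = 16 - -20 = 16 + 20 = 36$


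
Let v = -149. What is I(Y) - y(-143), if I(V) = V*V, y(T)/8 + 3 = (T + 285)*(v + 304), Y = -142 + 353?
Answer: -131535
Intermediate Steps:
Y = 211
y(T) = 353376 + 1240*T (y(T) = -24 + 8*((T + 285)*(-149 + 304)) = -24 + 8*((285 + T)*155) = -24 + 8*(44175 + 155*T) = -24 + (353400 + 1240*T) = 353376 + 1240*T)
I(V) = V²
I(Y) - y(-143) = 211² - (353376 + 1240*(-143)) = 44521 - (353376 - 177320) = 44521 - 1*176056 = 44521 - 176056 = -131535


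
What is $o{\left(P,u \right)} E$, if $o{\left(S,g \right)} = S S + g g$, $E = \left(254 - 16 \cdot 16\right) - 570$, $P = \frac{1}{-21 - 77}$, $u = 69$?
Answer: $- \frac{6538624235}{2401} \approx -2.7233 \cdot 10^{6}$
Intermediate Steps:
$P = - \frac{1}{98}$ ($P = \frac{1}{-98} = - \frac{1}{98} \approx -0.010204$)
$E = -572$ ($E = \left(254 - 256\right) - 570 = -2 - 570 = -572$)
$o{\left(S,g \right)} = S^{2} + g^{2}$
$o{\left(P,u \right)} E = \left(\left(- \frac{1}{98}\right)^{2} + 69^{2}\right) \left(-572\right) = \left(\frac{1}{9604} + 4761\right) \left(-572\right) = \frac{45724645}{9604} \left(-572\right) = - \frac{6538624235}{2401}$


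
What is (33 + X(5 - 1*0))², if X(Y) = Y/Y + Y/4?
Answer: 19881/16 ≈ 1242.6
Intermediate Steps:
X(Y) = 1 + Y/4 (X(Y) = 1 + Y*(¼) = 1 + Y/4)
(33 + X(5 - 1*0))² = (33 + (1 + (5 - 1*0)/4))² = (33 + (1 + (5 + 0)/4))² = (33 + (1 + (¼)*5))² = (33 + (1 + 5/4))² = (33 + 9/4)² = (141/4)² = 19881/16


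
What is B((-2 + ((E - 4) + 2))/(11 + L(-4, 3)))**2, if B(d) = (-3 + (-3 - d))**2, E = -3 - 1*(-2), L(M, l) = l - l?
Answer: 13845841/14641 ≈ 945.69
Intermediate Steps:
L(M, l) = 0
E = -1 (E = -3 + 2 = -1)
B(d) = (-6 - d)**2
B((-2 + ((E - 4) + 2))/(11 + L(-4, 3)))**2 = ((6 + (-2 + ((-1 - 4) + 2))/(11 + 0))**2)**2 = ((6 + (-2 + (-5 + 2))/11)**2)**2 = ((6 + (-2 - 3)*(1/11))**2)**2 = ((6 - 5*1/11)**2)**2 = ((6 - 5/11)**2)**2 = ((61/11)**2)**2 = (3721/121)**2 = 13845841/14641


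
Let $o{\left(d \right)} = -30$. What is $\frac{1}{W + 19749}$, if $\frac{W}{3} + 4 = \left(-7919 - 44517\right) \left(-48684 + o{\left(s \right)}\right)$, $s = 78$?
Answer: $\frac{1}{7663121649} \approx 1.305 \cdot 10^{-10}$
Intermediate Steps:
$W = 7663101900$ ($W = -12 + 3 \left(-7919 - 44517\right) \left(-48684 - 30\right) = -12 + 3 \left(\left(-52436\right) \left(-48714\right)\right) = -12 + 3 \cdot 2554367304 = -12 + 7663101912 = 7663101900$)
$\frac{1}{W + 19749} = \frac{1}{7663101900 + 19749} = \frac{1}{7663121649}$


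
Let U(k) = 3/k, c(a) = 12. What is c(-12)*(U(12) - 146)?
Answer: -1749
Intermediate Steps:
c(-12)*(U(12) - 146) = 12*(3/12 - 146) = 12*(3*(1/12) - 146) = 12*(1/4 - 146) = 12*(-583/4) = -1749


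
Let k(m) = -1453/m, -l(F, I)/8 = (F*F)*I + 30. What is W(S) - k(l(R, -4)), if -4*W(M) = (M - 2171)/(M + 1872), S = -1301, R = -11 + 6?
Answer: 1315743/319760 ≈ 4.1148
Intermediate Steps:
R = -5
l(F, I) = -240 - 8*I*F² (l(F, I) = -8*((F*F)*I + 30) = -8*(F²*I + 30) = -8*(I*F² + 30) = -8*(30 + I*F²) = -240 - 8*I*F²)
W(M) = -(-2171 + M)/(4*(1872 + M)) (W(M) = -(M - 2171)/(4*(M + 1872)) = -(-2171 + M)/(4*(1872 + M)))
W(S) - k(l(R, -4)) = (2171 - 1*(-1301))/(4*(1872 - 1301)) - (-1453)/(-240 - 8*(-4)*(-5)²) = (¼)*(2171 + 1301)/571 - (-1453)/(-240 - 8*(-4)*25) = (¼)*(1/571)*3472 - (-1453)/(-240 + 800) = 868/571 - (-1453)/560 = 868/571 - 1*(-1453/560) = 868/571 + 1453/560 = 1315743/319760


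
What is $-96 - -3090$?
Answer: $2994$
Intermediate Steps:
$-96 - -3090 = -96 + 3090 = 2994$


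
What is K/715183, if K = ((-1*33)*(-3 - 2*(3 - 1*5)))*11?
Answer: -363/715183 ≈ -0.00050756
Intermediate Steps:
K = -363 (K = -33*(-3 - 2*(3 - 5))*11 = -33*(-3 - 2*(-2))*11 = -33*(-3 + 4)*11 = -33*1*11 = -33*11 = -363)
K/715183 = -363/715183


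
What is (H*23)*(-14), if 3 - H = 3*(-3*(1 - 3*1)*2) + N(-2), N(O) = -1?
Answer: 10304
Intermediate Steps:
H = -32 (H = 3 - (3*(-3*(1 - 3*1)*2) - 1) = 3 - (3*(-3*(1 - 3)*2) - 1) = 3 - (3*(-3*(-2)*2) - 1) = 3 - (3*(6*2) - 1) = 3 - (3*12 - 1) = 3 - (36 - 1) = 3 - 1*35 = 3 - 35 = -32)
(H*23)*(-14) = -32*23*(-14) = -736*(-14) = 10304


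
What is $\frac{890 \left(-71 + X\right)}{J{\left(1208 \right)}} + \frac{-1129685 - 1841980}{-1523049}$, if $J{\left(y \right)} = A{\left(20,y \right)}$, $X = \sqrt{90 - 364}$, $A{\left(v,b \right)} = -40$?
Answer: $\frac{3212011097}{2030732} - \frac{89 i \sqrt{274}}{4} \approx 1581.7 - 368.3 i$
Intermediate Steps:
$X = i \sqrt{274}$ ($X = \sqrt{-274} = i \sqrt{274} \approx 16.553 i$)
$J{\left(y \right)} = -40$
$\frac{890 \left(-71 + X\right)}{J{\left(1208 \right)}} + \frac{-1129685 - 1841980}{-1523049} = \frac{890 \left(-71 + i \sqrt{274}\right)}{-40} + \frac{-1129685 - 1841980}{-1523049} = \left(-63190 + 890 i \sqrt{274}\right) \left(- \frac{1}{40}\right) + \left(-1129685 - 1841980\right) \left(- \frac{1}{1523049}\right) = \left(\frac{6319}{4} - \frac{89 i \sqrt{274}}{4}\right) - - \frac{990555}{507683} = \left(\frac{6319}{4} - \frac{89 i \sqrt{274}}{4}\right) + \frac{990555}{507683} = \frac{3212011097}{2030732} - \frac{89 i \sqrt{274}}{4}$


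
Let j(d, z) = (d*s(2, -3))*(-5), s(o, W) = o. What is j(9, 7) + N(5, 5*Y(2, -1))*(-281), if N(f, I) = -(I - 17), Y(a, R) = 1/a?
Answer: -8329/2 ≈ -4164.5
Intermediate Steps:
N(f, I) = 17 - I (N(f, I) = -(-17 + I) = 17 - I)
j(d, z) = -10*d (j(d, z) = (d*2)*(-5) = (2*d)*(-5) = -10*d)
j(9, 7) + N(5, 5*Y(2, -1))*(-281) = -10*9 + (17 - 5/2)*(-281) = -90 + (17 - 5/2)*(-281) = -90 + (29/2)*(-281) = -90 - 8149/2 = -8329/2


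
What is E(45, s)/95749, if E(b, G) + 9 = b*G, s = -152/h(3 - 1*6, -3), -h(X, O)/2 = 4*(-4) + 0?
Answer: -891/382996 ≈ -0.0023264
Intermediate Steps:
h(X, O) = 32 (h(X, O) = -2*(4*(-4) + 0) = -2*(-16 + 0) = -2*(-16) = 32)
s = -19/4 (s = -152/32 = -152*1/32 = -19/4 ≈ -4.7500)
E(b, G) = -9 + G*b (E(b, G) = -9 + b*G = -9 + G*b)
E(45, s)/95749 = (-9 - 19/4*45)/95749 = (-9 - 855/4)*(1/95749) = -891/4*1/95749 = -891/382996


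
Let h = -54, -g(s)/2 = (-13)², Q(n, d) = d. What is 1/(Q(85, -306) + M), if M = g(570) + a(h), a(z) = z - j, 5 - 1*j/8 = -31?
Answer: -1/986 ≈ -0.0010142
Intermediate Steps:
g(s) = -338 (g(s) = -2*(-13)² = -2*169 = -338)
j = 288 (j = 40 - 8*(-31) = 40 + 248 = 288)
a(z) = -288 + z (a(z) = z - 1*288 = z - 288 = -288 + z)
M = -680 (M = -338 + (-288 - 54) = -338 - 342 = -680)
1/(Q(85, -306) + M) = 1/(-306 - 680) = 1/(-986) = -1/986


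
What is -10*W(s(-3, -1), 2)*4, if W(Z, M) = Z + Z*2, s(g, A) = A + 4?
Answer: -360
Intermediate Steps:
s(g, A) = 4 + A
W(Z, M) = 3*Z (W(Z, M) = Z + 2*Z = 3*Z)
-10*W(s(-3, -1), 2)*4 = -30*(4 - 1)*4 = -30*3*4 = -10*9*4 = -90*4 = -360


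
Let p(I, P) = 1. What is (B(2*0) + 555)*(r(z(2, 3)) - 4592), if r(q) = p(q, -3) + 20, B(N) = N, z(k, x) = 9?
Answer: -2536905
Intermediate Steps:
r(q) = 21 (r(q) = 1 + 20 = 21)
(B(2*0) + 555)*(r(z(2, 3)) - 4592) = (2*0 + 555)*(21 - 4592) = (0 + 555)*(-4571) = 555*(-4571) = -2536905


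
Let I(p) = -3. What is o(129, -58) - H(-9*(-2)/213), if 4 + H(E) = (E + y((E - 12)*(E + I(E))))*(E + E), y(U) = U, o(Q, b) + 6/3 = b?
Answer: -22149592/357911 ≈ -61.886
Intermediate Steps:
o(Q, b) = -2 + b
H(E) = -4 + 2*E*(E + (-12 + E)*(-3 + E)) (H(E) = -4 + (E + (E - 12)*(E - 3))*(E + E) = -4 + (E + (-12 + E)*(-3 + E))*(2*E) = -4 + 2*E*(E + (-12 + E)*(-3 + E)))
o(129, -58) - H(-9*(-2)/213) = (-2 - 58) - (-4 - 28*(-9*(-2)/213)² + 2*(-9*(-2)/213)³ + 72*(-9*(-2)/213)) = -60 - (-4 - 28*(18*(1/213))² + 2*(18*(1/213))³ + 72*(18*(1/213))) = -60 - (-4 - 28*(6/71)² + 2*(6/71)³ + 72*(6/71)) = -60 - (-4 - 28*36/5041 + 2*(216/357911) + 432/71) = -60 - (-4 - 1008/5041 + 432/357911 + 432/71) = -60 - 1*674932/357911 = -60 - 674932/357911 = -22149592/357911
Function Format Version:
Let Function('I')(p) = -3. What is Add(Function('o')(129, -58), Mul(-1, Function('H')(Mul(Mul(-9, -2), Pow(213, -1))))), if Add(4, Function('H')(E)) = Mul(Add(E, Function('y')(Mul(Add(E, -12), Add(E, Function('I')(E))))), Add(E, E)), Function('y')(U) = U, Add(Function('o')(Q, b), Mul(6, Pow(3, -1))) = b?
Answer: Rational(-22149592, 357911) ≈ -61.886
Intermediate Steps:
Function('o')(Q, b) = Add(-2, b)
Function('H')(E) = Add(-4, Mul(2, E, Add(E, Mul(Add(-12, E), Add(-3, E))))) (Function('H')(E) = Add(-4, Mul(Add(E, Mul(Add(E, -12), Add(E, -3))), Add(E, E))) = Add(-4, Mul(Add(E, Mul(Add(-12, E), Add(-3, E))), Mul(2, E))) = Add(-4, Mul(2, E, Add(E, Mul(Add(-12, E), Add(-3, E))))))
Add(Function('o')(129, -58), Mul(-1, Function('H')(Mul(Mul(-9, -2), Pow(213, -1))))) = Add(Add(-2, -58), Mul(-1, Add(-4, Mul(-28, Pow(Mul(Mul(-9, -2), Pow(213, -1)), 2)), Mul(2, Pow(Mul(Mul(-9, -2), Pow(213, -1)), 3)), Mul(72, Mul(Mul(-9, -2), Pow(213, -1)))))) = Add(-60, Mul(-1, Add(-4, Mul(-28, Pow(Mul(18, Rational(1, 213)), 2)), Mul(2, Pow(Mul(18, Rational(1, 213)), 3)), Mul(72, Mul(18, Rational(1, 213)))))) = Add(-60, Mul(-1, Add(-4, Mul(-28, Pow(Rational(6, 71), 2)), Mul(2, Pow(Rational(6, 71), 3)), Mul(72, Rational(6, 71))))) = Add(-60, Mul(-1, Add(-4, Mul(-28, Rational(36, 5041)), Mul(2, Rational(216, 357911)), Rational(432, 71)))) = Add(-60, Mul(-1, Add(-4, Rational(-1008, 5041), Rational(432, 357911), Rational(432, 71)))) = Add(-60, Mul(-1, Rational(674932, 357911))) = Add(-60, Rational(-674932, 357911)) = Rational(-22149592, 357911)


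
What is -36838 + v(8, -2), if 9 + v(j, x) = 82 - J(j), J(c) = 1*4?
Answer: -36769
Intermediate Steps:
J(c) = 4
v(j, x) = 69 (v(j, x) = -9 + (82 - 1*4) = -9 + (82 - 4) = -9 + 78 = 69)
-36838 + v(8, -2) = -36838 + 69 = -36769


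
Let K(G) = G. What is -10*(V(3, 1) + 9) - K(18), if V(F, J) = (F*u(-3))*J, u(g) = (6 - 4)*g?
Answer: 72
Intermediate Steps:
u(g) = 2*g
V(F, J) = -6*F*J (V(F, J) = (F*(2*(-3)))*J = (F*(-6))*J = (-6*F)*J = -6*F*J)
-10*(V(3, 1) + 9) - K(18) = -10*(-6*3*1 + 9) - 1*18 = -10*(-18 + 9) - 18 = -10*(-9) - 18 = 90 - 18 = 72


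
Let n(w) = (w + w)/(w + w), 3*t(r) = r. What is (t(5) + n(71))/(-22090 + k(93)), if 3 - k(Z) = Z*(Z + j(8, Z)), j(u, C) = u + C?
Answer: -8/120387 ≈ -6.6452e-5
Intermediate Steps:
t(r) = r/3
j(u, C) = C + u
n(w) = 1 (n(w) = (2*w)/((2*w)) = (2*w)*(1/(2*w)) = 1)
k(Z) = 3 - Z*(8 + 2*Z) (k(Z) = 3 - Z*(Z + (Z + 8)) = 3 - Z*(Z + (8 + Z)) = 3 - Z*(8 + 2*Z))
(t(5) + n(71))/(-22090 + k(93)) = ((1/3)*5 + 1)/(-22090 + (3 - 1*93**2 - 1*93*(8 + 93))) = (5/3 + 1)/(-22090 + (3 - 1*8649 - 1*93*101)) = 8/(3*(-22090 + (3 - 8649 - 9393))) = 8/(3*(-22090 - 18039)) = (8/3)/(-40129) = (8/3)*(-1/40129) = -8/120387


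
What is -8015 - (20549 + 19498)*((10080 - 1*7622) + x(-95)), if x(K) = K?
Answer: -94639076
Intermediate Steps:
-8015 - (20549 + 19498)*((10080 - 1*7622) + x(-95)) = -8015 - (20549 + 19498)*((10080 - 1*7622) - 95) = -8015 - 40047*((10080 - 7622) - 95) = -8015 - 40047*(2458 - 95) = -8015 - 40047*2363 = -8015 - 1*94631061 = -8015 - 94631061 = -94639076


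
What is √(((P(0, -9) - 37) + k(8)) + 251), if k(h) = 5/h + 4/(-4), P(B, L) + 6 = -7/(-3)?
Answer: √30234/12 ≈ 14.490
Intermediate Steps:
P(B, L) = -11/3 (P(B, L) = -6 - 7/(-3) = -6 - 7*(-⅓) = -6 + 7/3 = -11/3)
k(h) = -1 + 5/h (k(h) = 5/h + 4*(-¼) = 5/h - 1 = -1 + 5/h)
√(((P(0, -9) - 37) + k(8)) + 251) = √(((-11/3 - 37) + (5 - 1*8)/8) + 251) = √((-122/3 + (5 - 8)/8) + 251) = √((-122/3 + (⅛)*(-3)) + 251) = √((-122/3 - 3/8) + 251) = √(-985/24 + 251) = √(5039/24) = √30234/12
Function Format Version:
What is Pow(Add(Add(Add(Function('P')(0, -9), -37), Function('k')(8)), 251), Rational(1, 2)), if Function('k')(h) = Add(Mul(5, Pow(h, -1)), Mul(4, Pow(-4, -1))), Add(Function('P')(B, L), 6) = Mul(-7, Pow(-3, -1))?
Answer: Mul(Rational(1, 12), Pow(30234, Rational(1, 2))) ≈ 14.490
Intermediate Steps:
Function('P')(B, L) = Rational(-11, 3) (Function('P')(B, L) = Add(-6, Mul(-7, Pow(-3, -1))) = Add(-6, Mul(-7, Rational(-1, 3))) = Add(-6, Rational(7, 3)) = Rational(-11, 3))
Function('k')(h) = Add(-1, Mul(5, Pow(h, -1))) (Function('k')(h) = Add(Mul(5, Pow(h, -1)), Mul(4, Rational(-1, 4))) = Add(Mul(5, Pow(h, -1)), -1) = Add(-1, Mul(5, Pow(h, -1))))
Pow(Add(Add(Add(Function('P')(0, -9), -37), Function('k')(8)), 251), Rational(1, 2)) = Pow(Add(Add(Add(Rational(-11, 3), -37), Mul(Pow(8, -1), Add(5, Mul(-1, 8)))), 251), Rational(1, 2)) = Pow(Add(Add(Rational(-122, 3), Mul(Rational(1, 8), Add(5, -8))), 251), Rational(1, 2)) = Pow(Add(Add(Rational(-122, 3), Mul(Rational(1, 8), -3)), 251), Rational(1, 2)) = Pow(Add(Add(Rational(-122, 3), Rational(-3, 8)), 251), Rational(1, 2)) = Pow(Add(Rational(-985, 24), 251), Rational(1, 2)) = Pow(Rational(5039, 24), Rational(1, 2)) = Mul(Rational(1, 12), Pow(30234, Rational(1, 2)))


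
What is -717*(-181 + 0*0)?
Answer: 129777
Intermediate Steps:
-717*(-181 + 0*0) = -717*(-181 + 0) = -717*(-181) = 129777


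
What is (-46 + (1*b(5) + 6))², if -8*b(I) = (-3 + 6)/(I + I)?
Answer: 10259209/6400 ≈ 1603.0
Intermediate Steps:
b(I) = -3/(16*I) (b(I) = -(-3 + 6)/(8*(I + I)) = -3/(8*(2*I)) = -3*1/(2*I)/8 = -3/(16*I))
(-46 + (1*b(5) + 6))² = (-46 + (1*(-3/16/5) + 6))² = (-46 + (1*(-3/16*⅕) + 6))² = (-46 + (1*(-3/80) + 6))² = (-46 + (-3/80 + 6))² = (-46 + 477/80)² = (-3203/80)² = 10259209/6400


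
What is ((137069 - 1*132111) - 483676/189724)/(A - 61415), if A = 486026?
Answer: 235041979/20139724341 ≈ 0.011671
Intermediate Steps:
((137069 - 1*132111) - 483676/189724)/(A - 61415) = ((137069 - 1*132111) - 483676/189724)/(486026 - 61415) = ((137069 - 132111) - 483676*1/189724)/424611 = (4958 - 120919/47431)*(1/424611) = (235041979/47431)*(1/424611) = 235041979/20139724341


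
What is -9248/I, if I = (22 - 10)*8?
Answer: -289/3 ≈ -96.333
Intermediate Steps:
I = 96 (I = 12*8 = 96)
-9248/I = -9248/96 = -9248*1/96 = -289/3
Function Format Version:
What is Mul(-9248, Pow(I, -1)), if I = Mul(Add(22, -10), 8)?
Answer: Rational(-289, 3) ≈ -96.333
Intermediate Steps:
I = 96 (I = Mul(12, 8) = 96)
Mul(-9248, Pow(I, -1)) = Mul(-9248, Pow(96, -1)) = Mul(-9248, Rational(1, 96)) = Rational(-289, 3)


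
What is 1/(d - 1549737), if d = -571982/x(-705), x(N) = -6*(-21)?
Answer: -63/97919422 ≈ -6.4339e-7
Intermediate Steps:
x(N) = 126
d = -285991/63 (d = -571982/126 = -571982*1/126 = -285991/63 ≈ -4539.5)
1/(d - 1549737) = 1/(-285991/63 - 1549737) = 1/(-97919422/63) = -63/97919422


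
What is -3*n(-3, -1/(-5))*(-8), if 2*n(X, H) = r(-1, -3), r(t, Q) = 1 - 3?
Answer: -24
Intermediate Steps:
r(t, Q) = -2
n(X, H) = -1 (n(X, H) = (1/2)*(-2) = -1)
-3*n(-3, -1/(-5))*(-8) = -3*(-1)*(-8) = 3*(-8) = -24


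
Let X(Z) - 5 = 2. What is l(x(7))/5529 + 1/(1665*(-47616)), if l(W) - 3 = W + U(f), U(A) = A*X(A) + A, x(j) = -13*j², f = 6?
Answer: -15486153523/146114219520 ≈ -0.10599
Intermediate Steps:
X(Z) = 7 (X(Z) = 5 + 2 = 7)
U(A) = 8*A (U(A) = A*7 + A = 7*A + A = 8*A)
l(W) = 51 + W (l(W) = 3 + (W + 8*6) = 3 + (W + 48) = 3 + (48 + W) = 51 + W)
l(x(7))/5529 + 1/(1665*(-47616)) = (51 - 13*7²)/5529 + 1/(1665*(-47616)) = (51 - 13*49)*(1/5529) + (1/1665)*(-1/47616) = (51 - 637)*(1/5529) - 1/79280640 = -586*1/5529 - 1/79280640 = -586/5529 - 1/79280640 = -15486153523/146114219520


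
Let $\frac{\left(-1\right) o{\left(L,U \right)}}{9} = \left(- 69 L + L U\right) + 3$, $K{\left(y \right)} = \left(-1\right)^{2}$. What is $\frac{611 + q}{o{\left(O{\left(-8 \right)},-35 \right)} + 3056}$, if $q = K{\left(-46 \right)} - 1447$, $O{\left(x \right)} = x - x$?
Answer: $- \frac{835}{3029} \approx -0.27567$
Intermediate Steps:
$K{\left(y \right)} = 1$
$O{\left(x \right)} = 0$
$q = -1446$ ($q = 1 - 1447 = -1446$)
$o{\left(L,U \right)} = -27 + 621 L - 9 L U$ ($o{\left(L,U \right)} = - 9 \left(\left(- 69 L + L U\right) + 3\right) = - 9 \left(3 - 69 L + L U\right) = -27 + 621 L - 9 L U$)
$\frac{611 + q}{o{\left(O{\left(-8 \right)},-35 \right)} + 3056} = \frac{611 - 1446}{\left(-27 + 621 \cdot 0 - 0 \left(-35\right)\right) + 3056} = - \frac{835}{\left(-27 + 0 + 0\right) + 3056} = - \frac{835}{-27 + 3056} = - \frac{835}{3029}$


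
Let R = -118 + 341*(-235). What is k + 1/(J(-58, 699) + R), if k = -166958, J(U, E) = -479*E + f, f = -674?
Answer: -69412454585/415748 ≈ -1.6696e+5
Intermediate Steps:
J(U, E) = -674 - 479*E (J(U, E) = -479*E - 674 = -674 - 479*E)
R = -80253 (R = -118 - 80135 = -80253)
k + 1/(J(-58, 699) + R) = -166958 + 1/((-674 - 479*699) - 80253) = -166958 + 1/((-674 - 334821) - 80253) = -166958 + 1/(-335495 - 80253) = -166958 + 1/(-415748) = -166958 - 1/415748 = -69412454585/415748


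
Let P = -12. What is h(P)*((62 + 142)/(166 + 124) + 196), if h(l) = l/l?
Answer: 28522/145 ≈ 196.70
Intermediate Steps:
h(l) = 1
h(P)*((62 + 142)/(166 + 124) + 196) = 1*((62 + 142)/(166 + 124) + 196) = 1*(204/290 + 196) = 1*(204*(1/290) + 196) = 1*(102/145 + 196) = 1*(28522/145) = 28522/145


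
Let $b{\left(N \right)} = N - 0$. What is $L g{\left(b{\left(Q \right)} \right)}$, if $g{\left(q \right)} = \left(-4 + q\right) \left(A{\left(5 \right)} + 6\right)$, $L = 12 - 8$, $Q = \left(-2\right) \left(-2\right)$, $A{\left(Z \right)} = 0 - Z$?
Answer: $0$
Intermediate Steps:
$A{\left(Z \right)} = - Z$
$Q = 4$
$b{\left(N \right)} = N$ ($b{\left(N \right)} = N + 0 = N$)
$L = 4$
$g{\left(q \right)} = -4 + q$ ($g{\left(q \right)} = \left(-4 + q\right) \left(\left(-1\right) 5 + 6\right) = \left(-4 + q\right) \left(-5 + 6\right) = \left(-4 + q\right) 1 = -4 + q$)
$L g{\left(b{\left(Q \right)} \right)} = 4 \left(-4 + 4\right) = 4 \cdot 0 = 0$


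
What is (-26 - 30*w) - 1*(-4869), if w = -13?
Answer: 5233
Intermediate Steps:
(-26 - 30*w) - 1*(-4869) = (-26 - 30*(-13)) - 1*(-4869) = (-26 + 390) + 4869 = 364 + 4869 = 5233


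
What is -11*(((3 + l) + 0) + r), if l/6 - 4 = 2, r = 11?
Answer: -550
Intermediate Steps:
l = 36 (l = 24 + 6*2 = 24 + 12 = 36)
-11*(((3 + l) + 0) + r) = -11*(((3 + 36) + 0) + 11) = -11*((39 + 0) + 11) = -11*(39 + 11) = -11*50 = -550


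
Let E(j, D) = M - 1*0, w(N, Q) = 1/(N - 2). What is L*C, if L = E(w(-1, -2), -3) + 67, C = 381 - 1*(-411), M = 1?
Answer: 53856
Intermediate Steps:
w(N, Q) = 1/(-2 + N)
C = 792 (C = 381 + 411 = 792)
E(j, D) = 1 (E(j, D) = 1 - 1*0 = 1 + 0 = 1)
L = 68 (L = 1 + 67 = 68)
L*C = 68*792 = 53856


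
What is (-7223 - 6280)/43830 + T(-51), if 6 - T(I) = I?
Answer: 828269/14610 ≈ 56.692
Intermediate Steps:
T(I) = 6 - I
(-7223 - 6280)/43830 + T(-51) = (-7223 - 6280)/43830 + (6 - 1*(-51)) = -13503*1/43830 + (6 + 51) = -4501/14610 + 57 = 828269/14610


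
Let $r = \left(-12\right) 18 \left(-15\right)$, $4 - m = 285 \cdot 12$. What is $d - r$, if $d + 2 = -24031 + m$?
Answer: $-30689$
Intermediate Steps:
$m = -3416$ ($m = 4 - 285 \cdot 12 = 4 - 3420 = -3416$)
$r = 3240$ ($r = \left(-216\right) \left(-15\right) = 3240$)
$d = -27449$ ($d = -2 - 27447 = -27449$)
$d - r = -27449 - 3240 = -30689$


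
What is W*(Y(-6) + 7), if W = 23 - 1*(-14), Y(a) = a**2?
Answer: 1591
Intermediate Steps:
W = 37 (W = 23 + 14 = 37)
W*(Y(-6) + 7) = 37*((-6)**2 + 7) = 37*(36 + 7) = 37*43 = 1591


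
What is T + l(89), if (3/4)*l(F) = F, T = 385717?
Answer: 1157507/3 ≈ 3.8584e+5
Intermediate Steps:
l(F) = 4*F/3
T + l(89) = 385717 + (4/3)*89 = 385717 + 356/3 = 1157507/3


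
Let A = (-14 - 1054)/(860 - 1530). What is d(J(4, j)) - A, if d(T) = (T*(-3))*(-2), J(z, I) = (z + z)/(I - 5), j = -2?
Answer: -19818/2345 ≈ -8.4512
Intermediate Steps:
J(z, I) = 2*z/(-5 + I) (J(z, I) = (2*z)/(-5 + I) = 2*z/(-5 + I))
d(T) = 6*T (d(T) = -3*T*(-2) = 6*T)
A = 534/335 (A = -1068/(-670) = -1068*(-1/670) = 534/335 ≈ 1.5940)
d(J(4, j)) - A = 6*(2*4/(-5 - 2)) - 1*534/335 = 6*(2*4/(-7)) - 534/335 = 6*(2*4*(-⅐)) - 534/335 = 6*(-8/7) - 534/335 = -48/7 - 534/335 = -19818/2345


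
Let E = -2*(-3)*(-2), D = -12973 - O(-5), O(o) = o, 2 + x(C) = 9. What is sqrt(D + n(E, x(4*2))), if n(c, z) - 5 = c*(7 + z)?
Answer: 3*I*sqrt(1459) ≈ 114.59*I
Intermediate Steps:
x(C) = 7 (x(C) = -2 + 9 = 7)
D = -12968 (D = -12973 - 1*(-5) = -12973 + 5 = -12968)
E = -12 (E = 6*(-2) = -12)
n(c, z) = 5 + c*(7 + z)
sqrt(D + n(E, x(4*2))) = sqrt(-12968 + (5 + 7*(-12) - 12*7)) = sqrt(-12968 + (5 - 84 - 84)) = sqrt(-12968 - 163) = sqrt(-13131) = 3*I*sqrt(1459)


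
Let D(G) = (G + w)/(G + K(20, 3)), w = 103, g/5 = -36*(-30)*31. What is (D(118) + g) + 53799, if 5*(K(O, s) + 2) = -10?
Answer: 25216907/114 ≈ 2.2120e+5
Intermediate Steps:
g = 167400 (g = 5*(-36*(-30)*31) = 5*(1080*31) = 5*33480 = 167400)
K(O, s) = -4 (K(O, s) = -2 + (⅕)*(-10) = -2 - 2 = -4)
D(G) = (103 + G)/(-4 + G) (D(G) = (G + 103)/(G - 4) = (103 + G)/(-4 + G))
(D(118) + g) + 53799 = ((103 + 118)/(-4 + 118) + 167400) + 53799 = (221/114 + 167400) + 53799 = 19083821/114 + 53799 = 25216907/114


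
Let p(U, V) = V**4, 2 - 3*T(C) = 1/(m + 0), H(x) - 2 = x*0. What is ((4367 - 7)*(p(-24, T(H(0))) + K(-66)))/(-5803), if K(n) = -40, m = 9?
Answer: 92319158840/3083952123 ≈ 29.935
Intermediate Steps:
H(x) = 2 (H(x) = 2 + x*0 = 2 + 0 = 2)
T(C) = 17/27 (T(C) = 2/3 - 1/(3*(9 + 0)) = 2/3 - 1/3/9 = 2/3 - 1/3*1/9 = 2/3 - 1/27 = 17/27)
((4367 - 7)*(p(-24, T(H(0))) + K(-66)))/(-5803) = ((4367 - 7)*((17/27)**4 - 40))/(-5803) = (4360*(83521/531441 - 40))*(-1/5803) = (4360*(-21174119/531441))*(-1/5803) = -92319158840/531441*(-1/5803) = 92319158840/3083952123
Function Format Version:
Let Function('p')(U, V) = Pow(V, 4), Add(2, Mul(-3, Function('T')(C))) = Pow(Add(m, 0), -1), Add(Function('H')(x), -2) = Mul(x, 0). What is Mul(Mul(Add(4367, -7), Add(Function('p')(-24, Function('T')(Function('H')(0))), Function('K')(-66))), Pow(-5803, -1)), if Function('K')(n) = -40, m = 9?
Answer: Rational(92319158840, 3083952123) ≈ 29.935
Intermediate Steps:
Function('H')(x) = 2 (Function('H')(x) = Add(2, Mul(x, 0)) = Add(2, 0) = 2)
Function('T')(C) = Rational(17, 27) (Function('T')(C) = Add(Rational(2, 3), Mul(Rational(-1, 3), Pow(Add(9, 0), -1))) = Add(Rational(2, 3), Mul(Rational(-1, 3), Pow(9, -1))) = Add(Rational(2, 3), Mul(Rational(-1, 3), Rational(1, 9))) = Add(Rational(2, 3), Rational(-1, 27)) = Rational(17, 27))
Mul(Mul(Add(4367, -7), Add(Function('p')(-24, Function('T')(Function('H')(0))), Function('K')(-66))), Pow(-5803, -1)) = Mul(Mul(Add(4367, -7), Add(Pow(Rational(17, 27), 4), -40)), Pow(-5803, -1)) = Mul(Mul(4360, Add(Rational(83521, 531441), -40)), Rational(-1, 5803)) = Mul(Mul(4360, Rational(-21174119, 531441)), Rational(-1, 5803)) = Mul(Rational(-92319158840, 531441), Rational(-1, 5803)) = Rational(92319158840, 3083952123)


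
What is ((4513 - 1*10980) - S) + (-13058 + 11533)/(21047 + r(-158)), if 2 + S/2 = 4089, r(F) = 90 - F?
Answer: -62356324/4259 ≈ -14641.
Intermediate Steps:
S = 8174 (S = -4 + 2*4089 = -4 + 8178 = 8174)
((4513 - 1*10980) - S) + (-13058 + 11533)/(21047 + r(-158)) = ((4513 - 1*10980) - 1*8174) + (-13058 + 11533)/(21047 + (90 - 1*(-158))) = ((4513 - 10980) - 8174) - 1525/(21047 + (90 + 158)) = (-6467 - 8174) - 1525/(21047 + 248) = -14641 - 1525/21295 = -14641 - 1525*1/21295 = -14641 - 305/4259 = -62356324/4259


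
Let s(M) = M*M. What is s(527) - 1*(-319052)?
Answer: 596781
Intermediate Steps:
s(M) = M²
s(527) - 1*(-319052) = 527² - 1*(-319052) = 277729 + 319052 = 596781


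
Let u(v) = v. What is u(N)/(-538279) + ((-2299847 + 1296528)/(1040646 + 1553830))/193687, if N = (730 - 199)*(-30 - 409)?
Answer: 117140525820006307/270493956920626348 ≈ 0.43306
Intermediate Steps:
N = -233109 (N = 531*(-439) = -233109)
u(N)/(-538279) + ((-2299847 + 1296528)/(1040646 + 1553830))/193687 = -233109/(-538279) + ((-2299847 + 1296528)/(1040646 + 1553830))/193687 = -233109*(-1/538279) - 1003319/2594476*(1/193687) = 233109/538279 - 1003319*1/2594476*(1/193687) = 233109/538279 - 1003319/2594476*1/193687 = 233109/538279 - 1003319/502516273012 = 117140525820006307/270493956920626348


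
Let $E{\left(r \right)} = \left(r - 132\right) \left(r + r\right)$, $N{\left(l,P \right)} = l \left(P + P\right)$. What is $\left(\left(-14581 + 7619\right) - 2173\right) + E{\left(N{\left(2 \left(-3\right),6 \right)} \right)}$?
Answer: $20241$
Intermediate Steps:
$N{\left(l,P \right)} = 2 P l$ ($N{\left(l,P \right)} = l 2 P = 2 P l$)
$E{\left(r \right)} = 2 r \left(-132 + r\right)$ ($E{\left(r \right)} = \left(r - 132\right) 2 r = \left(-132 + r\right) 2 r = 2 r \left(-132 + r\right)$)
$\left(\left(-14581 + 7619\right) - 2173\right) + E{\left(N{\left(2 \left(-3\right),6 \right)} \right)} = \left(\left(-14581 + 7619\right) - 2173\right) + 2 \cdot 2 \cdot 6 \cdot 2 \left(-3\right) \left(-132 + 2 \cdot 6 \cdot 2 \left(-3\right)\right) = \left(-6962 - 2173\right) + 2 \cdot 2 \cdot 6 \left(-6\right) \left(-132 + 2 \cdot 6 \left(-6\right)\right) = -9135 + 2 \left(-72\right) \left(-132 - 72\right) = -9135 + 2 \left(-72\right) \left(-204\right) = -9135 + 29376 = 20241$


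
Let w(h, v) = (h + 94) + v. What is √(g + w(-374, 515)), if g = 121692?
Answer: √121927 ≈ 349.18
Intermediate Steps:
w(h, v) = 94 + h + v (w(h, v) = (94 + h) + v = 94 + h + v)
√(g + w(-374, 515)) = √(121692 + (94 - 374 + 515)) = √(121692 + 235) = √121927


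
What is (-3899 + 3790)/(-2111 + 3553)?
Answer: -109/1442 ≈ -0.075589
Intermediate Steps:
(-3899 + 3790)/(-2111 + 3553) = -109/1442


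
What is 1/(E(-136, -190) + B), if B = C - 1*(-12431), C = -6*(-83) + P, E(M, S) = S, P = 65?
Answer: 1/12804 ≈ 7.8101e-5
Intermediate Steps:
C = 563 (C = -6*(-83) + 65 = 498 + 65 = 563)
B = 12994 (B = 563 - 1*(-12431) = 563 + 12431 = 12994)
1/(E(-136, -190) + B) = 1/(-190 + 12994) = 1/12804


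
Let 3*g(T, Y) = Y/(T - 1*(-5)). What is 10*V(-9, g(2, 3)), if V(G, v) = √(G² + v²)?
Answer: 10*√3970/7 ≈ 90.011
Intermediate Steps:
g(T, Y) = Y/(3*(5 + T)) (g(T, Y) = (Y/(T - 1*(-5)))/3 = (Y/(T + 5))/3 = (Y/(5 + T))/3 = Y/(3*(5 + T)))
10*V(-9, g(2, 3)) = 10*√((-9)² + ((⅓)*3/(5 + 2))²) = 10*√(81 + ((⅓)*3/7)²) = 10*√(81 + ((⅓)*3*(⅐))²) = 10*√(81 + (⅐)²) = 10*√(81 + 1/49) = 10*√(3970/49) = 10*(√3970/7) = 10*√3970/7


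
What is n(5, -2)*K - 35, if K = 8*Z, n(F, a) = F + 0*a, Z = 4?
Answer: 125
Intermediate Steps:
n(F, a) = F (n(F, a) = F + 0 = F)
K = 32 (K = 8*4 = 32)
n(5, -2)*K - 35 = 5*32 - 35 = 160 - 35 = 125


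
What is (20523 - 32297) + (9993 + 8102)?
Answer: 6321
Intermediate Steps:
(20523 - 32297) + (9993 + 8102) = -11774 + 18095 = 6321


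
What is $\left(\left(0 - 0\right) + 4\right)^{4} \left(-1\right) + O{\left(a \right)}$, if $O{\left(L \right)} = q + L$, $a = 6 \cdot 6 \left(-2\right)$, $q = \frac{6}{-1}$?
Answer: $-334$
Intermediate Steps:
$q = -6$ ($q = 6 \left(-1\right) = -6$)
$a = -72$ ($a = 36 \left(-2\right) = -72$)
$O{\left(L \right)} = -6 + L$
$\left(\left(0 - 0\right) + 4\right)^{4} \left(-1\right) + O{\left(a \right)} = \left(\left(0 - 0\right) + 4\right)^{4} \left(-1\right) - 78 = \left(\left(0 + 0\right) + 4\right)^{4} \left(-1\right) - 78 = \left(0 + 4\right)^{4} \left(-1\right) - 78 = 4^{4} \left(-1\right) - 78 = 256 \left(-1\right) - 78 = -256 - 78 = -334$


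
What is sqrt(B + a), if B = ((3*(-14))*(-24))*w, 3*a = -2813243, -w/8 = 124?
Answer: I*sqrt(17439153)/3 ≈ 1392.0*I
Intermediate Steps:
w = -992 (w = -8*124 = -992)
a = -2813243/3 (a = (1/3)*(-2813243) = -2813243/3 ≈ -9.3775e+5)
B = -999936 (B = ((3*(-14))*(-24))*(-992) = -42*(-24)*(-992) = 1008*(-992) = -999936)
sqrt(B + a) = sqrt(-999936 - 2813243/3) = sqrt(-5813051/3) = I*sqrt(17439153)/3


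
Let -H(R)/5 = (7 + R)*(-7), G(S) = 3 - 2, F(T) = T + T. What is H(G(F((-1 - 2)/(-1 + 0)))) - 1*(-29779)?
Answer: 30059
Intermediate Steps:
F(T) = 2*T
G(S) = 1
H(R) = 245 + 35*R (H(R) = -5*(7 + R)*(-7) = -5*(-49 - 7*R) = 245 + 35*R)
H(G(F((-1 - 2)/(-1 + 0)))) - 1*(-29779) = (245 + 35*1) - 1*(-29779) = (245 + 35) + 29779 = 280 + 29779 = 30059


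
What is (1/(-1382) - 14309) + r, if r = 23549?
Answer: 12769679/1382 ≈ 9240.0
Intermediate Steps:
(1/(-1382) - 14309) + r = (1/(-1382) - 14309) + 23549 = (-1/1382 - 14309) + 23549 = -19775039/1382 + 23549 = 12769679/1382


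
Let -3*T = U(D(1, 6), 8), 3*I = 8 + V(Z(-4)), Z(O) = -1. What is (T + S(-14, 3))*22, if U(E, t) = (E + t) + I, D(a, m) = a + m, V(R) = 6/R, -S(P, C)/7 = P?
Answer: 18370/9 ≈ 2041.1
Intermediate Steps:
S(P, C) = -7*P
I = ⅔ (I = (8 + 6/(-1))/3 = (8 + 6*(-1))/3 = (8 - 6)/3 = (⅓)*2 = ⅔ ≈ 0.66667)
U(E, t) = ⅔ + E + t (U(E, t) = (E + t) + ⅔ = ⅔ + E + t)
T = -47/9 (T = -(⅔ + (1 + 6) + 8)/3 = -(⅔ + 7 + 8)/3 = -⅓*47/3 = -47/9 ≈ -5.2222)
(T + S(-14, 3))*22 = (-47/9 - 7*(-14))*22 = (-47/9 + 98)*22 = (835/9)*22 = 18370/9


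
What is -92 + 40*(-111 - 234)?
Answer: -13892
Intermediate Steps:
-92 + 40*(-111 - 234) = -92 + 40*(-345) = -92 - 13800 = -13892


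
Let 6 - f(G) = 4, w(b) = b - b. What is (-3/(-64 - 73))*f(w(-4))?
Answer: 6/137 ≈ 0.043796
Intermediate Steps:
w(b) = 0
f(G) = 2 (f(G) = 6 - 1*4 = 6 - 4 = 2)
(-3/(-64 - 73))*f(w(-4)) = -3/(-64 - 73)*2 = -3/(-137)*2 = -3*(-1/137)*2 = (3/137)*2 = 6/137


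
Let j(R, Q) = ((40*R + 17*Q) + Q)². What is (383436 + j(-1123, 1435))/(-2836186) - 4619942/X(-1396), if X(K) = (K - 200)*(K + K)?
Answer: -409678723301591/3159533893488 ≈ -129.66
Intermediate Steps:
j(R, Q) = (18*Q + 40*R)² (j(R, Q) = ((17*Q + 40*R) + Q)² = (18*Q + 40*R)²)
X(K) = 2*K*(-200 + K) (X(K) = (-200 + K)*(2*K) = 2*K*(-200 + K))
(383436 + j(-1123, 1435))/(-2836186) - 4619942/X(-1396) = (383436 + 4*(9*1435 + 20*(-1123))²)/(-2836186) - 4619942*(-1/(2792*(-200 - 1396))) = (383436 + 4*(12915 - 22460)²)*(-1/2836186) - 4619942/(2*(-1396)*(-1596)) = (383436 + 4*(-9545)²)*(-1/2836186) - 4619942/4456032 = (383436 + 4*91107025)*(-1/2836186) - 4619942*1/4456032 = (383436 + 364428100)*(-1/2836186) - 2309971/2228016 = 364811536*(-1/2836186) - 2309971/2228016 = -182405768/1418093 - 2309971/2228016 = -409678723301591/3159533893488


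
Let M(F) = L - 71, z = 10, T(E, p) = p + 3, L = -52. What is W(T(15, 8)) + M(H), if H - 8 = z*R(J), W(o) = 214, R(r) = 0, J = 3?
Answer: 91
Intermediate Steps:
T(E, p) = 3 + p
H = 8 (H = 8 + 10*0 = 8 + 0 = 8)
M(F) = -123 (M(F) = -52 - 71 = -123)
W(T(15, 8)) + M(H) = 214 - 123 = 91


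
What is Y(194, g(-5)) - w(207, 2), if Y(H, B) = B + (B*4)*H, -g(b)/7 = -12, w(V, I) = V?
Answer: 65061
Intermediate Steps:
g(b) = 84 (g(b) = -7*(-12) = 84)
Y(H, B) = B + 4*B*H (Y(H, B) = B + (4*B)*H = B + 4*B*H)
Y(194, g(-5)) - w(207, 2) = 84*(1 + 4*194) - 1*207 = 84*(1 + 776) - 207 = 84*777 - 207 = 65268 - 207 = 65061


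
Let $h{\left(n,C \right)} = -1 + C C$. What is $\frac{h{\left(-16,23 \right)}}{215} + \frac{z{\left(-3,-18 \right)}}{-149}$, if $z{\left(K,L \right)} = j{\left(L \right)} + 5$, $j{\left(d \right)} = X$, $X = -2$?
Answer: $\frac{78027}{32035} \approx 2.4357$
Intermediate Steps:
$h{\left(n,C \right)} = -1 + C^{2}$
$j{\left(d \right)} = -2$
$z{\left(K,L \right)} = 3$ ($z{\left(K,L \right)} = -2 + 5 = 3$)
$\frac{h{\left(-16,23 \right)}}{215} + \frac{z{\left(-3,-18 \right)}}{-149} = \frac{-1 + 23^{2}}{215} + \frac{3}{-149} = \left(-1 + 529\right) \frac{1}{215} + 3 \left(- \frac{1}{149}\right) = 528 \cdot \frac{1}{215} - \frac{3}{149} = \frac{528}{215} - \frac{3}{149} = \frac{78027}{32035}$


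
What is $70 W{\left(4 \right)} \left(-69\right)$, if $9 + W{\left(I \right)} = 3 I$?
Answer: $-14490$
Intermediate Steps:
$W{\left(I \right)} = -9 + 3 I$
$70 W{\left(4 \right)} \left(-69\right) = 70 \left(-9 + 3 \cdot 4\right) \left(-69\right) = 70 \left(-9 + 12\right) \left(-69\right) = 70 \cdot 3 \left(-69\right) = 210 \left(-69\right) = -14490$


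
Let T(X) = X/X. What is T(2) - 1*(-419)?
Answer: 420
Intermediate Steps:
T(X) = 1
T(2) - 1*(-419) = 1 - 1*(-419) = 1 + 419 = 420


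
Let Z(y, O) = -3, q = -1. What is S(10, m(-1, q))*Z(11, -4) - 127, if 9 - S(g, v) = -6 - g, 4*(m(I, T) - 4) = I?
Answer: -202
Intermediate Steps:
m(I, T) = 4 + I/4
S(g, v) = 15 + g (S(g, v) = 9 - (-6 - g) = 9 + (6 + g) = 15 + g)
S(10, m(-1, q))*Z(11, -4) - 127 = (15 + 10)*(-3) - 127 = 25*(-3) - 127 = -75 - 127 = -202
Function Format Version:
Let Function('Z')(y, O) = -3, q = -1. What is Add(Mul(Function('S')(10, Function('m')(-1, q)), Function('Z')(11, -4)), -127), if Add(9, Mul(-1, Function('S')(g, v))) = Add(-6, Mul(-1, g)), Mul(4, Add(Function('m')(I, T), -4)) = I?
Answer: -202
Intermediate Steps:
Function('m')(I, T) = Add(4, Mul(Rational(1, 4), I))
Function('S')(g, v) = Add(15, g) (Function('S')(g, v) = Add(9, Mul(-1, Add(-6, Mul(-1, g)))) = Add(9, Add(6, g)) = Add(15, g))
Add(Mul(Function('S')(10, Function('m')(-1, q)), Function('Z')(11, -4)), -127) = Add(Mul(Add(15, 10), -3), -127) = Add(Mul(25, -3), -127) = Add(-75, -127) = -202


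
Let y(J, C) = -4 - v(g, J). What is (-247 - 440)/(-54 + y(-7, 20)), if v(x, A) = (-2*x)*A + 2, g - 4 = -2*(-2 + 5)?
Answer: 687/32 ≈ 21.469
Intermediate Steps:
g = -2 (g = 4 - 2*(-2 + 5) = 4 - 2*3 = 4 - 6 = -2)
v(x, A) = 2 - 2*A*x (v(x, A) = -2*A*x + 2 = 2 - 2*A*x)
y(J, C) = -6 - 4*J (y(J, C) = -4 - (2 - 2*J*(-2)) = -4 - (2 + 4*J) = -4 + (-2 - 4*J) = -6 - 4*J)
(-247 - 440)/(-54 + y(-7, 20)) = (-247 - 440)/(-54 + (-6 - 4*(-7))) = -687/(-54 + (-6 + 28)) = -687/(-54 + 22) = -687/(-32) = -687*(-1/32) = 687/32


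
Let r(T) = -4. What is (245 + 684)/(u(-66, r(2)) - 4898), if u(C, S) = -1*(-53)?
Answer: -929/4845 ≈ -0.19174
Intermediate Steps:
u(C, S) = 53
(245 + 684)/(u(-66, r(2)) - 4898) = (245 + 684)/(53 - 4898) = 929/(-4845) = 929*(-1/4845) = -929/4845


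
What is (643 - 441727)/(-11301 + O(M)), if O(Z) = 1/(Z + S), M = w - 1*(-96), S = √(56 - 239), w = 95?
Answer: 182758600325532/4682450486083 - 441084*I*√183/4682450486083 ≈ 39.031 - 1.2743e-6*I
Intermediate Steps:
S = I*√183 (S = √(-183) = I*√183 ≈ 13.528*I)
M = 191 (M = 95 - 1*(-96) = 95 + 96 = 191)
O(Z) = 1/(Z + I*√183)
(643 - 441727)/(-11301 + O(M)) = (643 - 441727)/(-11301 + 1/(191 + I*√183)) = -441084/(-11301 + 1/(191 + I*√183))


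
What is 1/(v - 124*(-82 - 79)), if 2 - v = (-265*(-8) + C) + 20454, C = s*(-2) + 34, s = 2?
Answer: -1/2638 ≈ -0.00037907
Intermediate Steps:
C = 30 (C = 2*(-2) + 34 = -4 + 34 = 30)
v = -22602 (v = 2 - ((-265*(-8) + 30) + 20454) = 2 - ((2120 + 30) + 20454) = 2 - (2150 + 20454) = 2 - 1*22604 = 2 - 22604 = -22602)
1/(v - 124*(-82 - 79)) = 1/(-22602 - 124*(-82 - 79)) = 1/(-22602 - 124*(-161)) = 1/(-22602 + 19964) = 1/(-2638) = -1/2638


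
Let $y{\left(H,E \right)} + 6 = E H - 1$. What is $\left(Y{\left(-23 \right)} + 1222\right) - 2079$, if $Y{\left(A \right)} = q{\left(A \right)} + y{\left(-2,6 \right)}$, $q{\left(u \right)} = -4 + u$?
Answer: $-903$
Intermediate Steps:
$y{\left(H,E \right)} = -7 + E H$ ($y{\left(H,E \right)} = -6 + \left(E H - 1\right) = -6 + \left(-1 + E H\right) = -7 + E H$)
$Y{\left(A \right)} = -23 + A$ ($Y{\left(A \right)} = \left(-4 + A\right) + \left(-7 + 6 \left(-2\right)\right) = \left(-4 + A\right) - 19 = -23 + A$)
$\left(Y{\left(-23 \right)} + 1222\right) - 2079 = \left(\left(-23 - 23\right) + 1222\right) - 2079 = \left(-46 + 1222\right) - 2079 = 1176 - 2079 = -903$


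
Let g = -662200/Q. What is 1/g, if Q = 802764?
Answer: -200691/165550 ≈ -1.2123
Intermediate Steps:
g = -165550/200691 (g = -662200/802764 = -662200*1/802764 = -165550/200691 ≈ -0.82490)
1/g = 1/(-165550/200691) = -200691/165550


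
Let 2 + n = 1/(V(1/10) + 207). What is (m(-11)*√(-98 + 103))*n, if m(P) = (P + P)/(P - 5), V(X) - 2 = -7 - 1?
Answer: -4411*√5/1608 ≈ -6.1339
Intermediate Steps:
V(X) = -6 (V(X) = 2 + (-7 - 1) = 2 - 8 = -6)
n = -401/201 (n = -2 + 1/(-6 + 207) = -2 + 1/201 = -401/201 ≈ -1.9950)
m(P) = 2*P/(-5 + P) (m(P) = (2*P)/(-5 + P) = 2*P/(-5 + P))
(m(-11)*√(-98 + 103))*n = ((2*(-11)/(-5 - 11))*√(-98 + 103))*(-401/201) = ((2*(-11)/(-16))*√5)*(-401/201) = ((2*(-11)*(-1/16))*√5)*(-401/201) = (11*√5/8)*(-401/201) = -4411*√5/1608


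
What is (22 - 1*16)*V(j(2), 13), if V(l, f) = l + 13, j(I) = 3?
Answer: 96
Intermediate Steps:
V(l, f) = 13 + l
(22 - 1*16)*V(j(2), 13) = (22 - 1*16)*(13 + 3) = (22 - 16)*16 = 6*16 = 96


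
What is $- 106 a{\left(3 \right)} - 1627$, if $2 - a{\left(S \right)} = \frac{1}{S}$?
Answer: $- \frac{5411}{3} \approx -1803.7$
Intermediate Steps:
$a{\left(S \right)} = 2 - \frac{1}{S}$
$- 106 a{\left(3 \right)} - 1627 = - 106 \left(2 - \frac{1}{3}\right) - 1627 = \left(-106\right) \frac{5}{3} - 1627 = - \frac{530}{3} - 1627 = - \frac{5411}{3}$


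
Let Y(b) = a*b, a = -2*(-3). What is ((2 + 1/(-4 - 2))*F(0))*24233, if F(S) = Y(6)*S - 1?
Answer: -266563/6 ≈ -44427.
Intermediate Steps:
a = 6
Y(b) = 6*b
F(S) = -1 + 36*S (F(S) = (6*6)*S - 1 = 36*S - 1 = -1 + 36*S)
((2 + 1/(-4 - 2))*F(0))*24233 = ((2 + 1/(-4 - 2))*(-1 + 36*0))*24233 = ((2 + 1/(-6))*(-1 + 0))*24233 = ((2 - ⅙)*(-1))*24233 = ((11/6)*(-1))*24233 = -11/6*24233 = -266563/6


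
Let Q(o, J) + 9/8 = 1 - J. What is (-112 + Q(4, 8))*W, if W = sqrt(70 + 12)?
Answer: -961*sqrt(82)/8 ≈ -1087.8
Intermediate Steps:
Q(o, J) = -1/8 - J (Q(o, J) = -9/8 + (1 - J) = -1/8 - J)
W = sqrt(82) ≈ 9.0554
(-112 + Q(4, 8))*W = (-112 + (-1/8 - 1*8))*sqrt(82) = (-112 + (-1/8 - 8))*sqrt(82) = (-112 - 65/8)*sqrt(82) = -961*sqrt(82)/8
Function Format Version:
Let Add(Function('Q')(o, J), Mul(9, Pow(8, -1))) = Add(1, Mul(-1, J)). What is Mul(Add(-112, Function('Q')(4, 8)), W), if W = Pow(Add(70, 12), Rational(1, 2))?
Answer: Mul(Rational(-961, 8), Pow(82, Rational(1, 2))) ≈ -1087.8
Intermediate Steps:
Function('Q')(o, J) = Add(Rational(-1, 8), Mul(-1, J)) (Function('Q')(o, J) = Add(Rational(-9, 8), Add(1, Mul(-1, J))) = Add(Rational(-1, 8), Mul(-1, J)))
W = Pow(82, Rational(1, 2)) ≈ 9.0554
Mul(Add(-112, Function('Q')(4, 8)), W) = Mul(Add(-112, Add(Rational(-1, 8), Mul(-1, 8))), Pow(82, Rational(1, 2))) = Mul(Add(-112, Add(Rational(-1, 8), -8)), Pow(82, Rational(1, 2))) = Mul(Add(-112, Rational(-65, 8)), Pow(82, Rational(1, 2))) = Mul(Rational(-961, 8), Pow(82, Rational(1, 2)))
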